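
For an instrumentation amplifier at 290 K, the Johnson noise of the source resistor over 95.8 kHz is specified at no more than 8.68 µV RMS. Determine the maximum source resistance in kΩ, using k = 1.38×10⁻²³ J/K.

Johnson–Nyquist: V_n = √(4kTRB) ⇒ R = V_n² / (4kTB)
4kTB = 4 × 1.38×10⁻²³ × 290 × 9.58×10⁴ = 1.53×10⁻¹⁵
R = (8.68×10⁻⁶)² / 1.53×10⁻¹⁵ = 4.91×10⁴ Ω = 49.1 kΩ

49.1 kΩ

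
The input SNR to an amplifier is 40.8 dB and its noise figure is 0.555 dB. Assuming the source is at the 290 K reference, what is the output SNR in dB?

40.245 dB

By definition F = SNR_in/SNR_out, so in dB: SNR_out = SNR_in − NF
SNR_out = 40.8 − 0.555 = 40.245 dB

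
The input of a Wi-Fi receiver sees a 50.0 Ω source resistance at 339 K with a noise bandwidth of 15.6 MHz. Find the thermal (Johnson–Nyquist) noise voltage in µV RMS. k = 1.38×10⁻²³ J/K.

V_n = √(4kTRB)
4kTRB = 4 × 1.38×10⁻²³ × 339 × 5.00×10¹ × 1.56×10⁷ = 1.46×10⁻¹¹ V²
V_n = √(1.46×10⁻¹¹) = 3.82×10⁻⁶ V = 3.82 µV

3.82 µV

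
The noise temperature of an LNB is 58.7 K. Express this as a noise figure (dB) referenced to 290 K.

0.801 dB

F = 1 + T_e/T₀ = 1 + 58.7/290 = 1.20241
NF = 10 log₁₀(1.20241) = 0.801 dB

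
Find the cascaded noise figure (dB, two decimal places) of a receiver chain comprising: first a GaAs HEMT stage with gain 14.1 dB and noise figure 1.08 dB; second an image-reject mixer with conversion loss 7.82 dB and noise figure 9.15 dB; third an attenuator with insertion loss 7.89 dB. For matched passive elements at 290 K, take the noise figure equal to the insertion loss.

Convert to linear (a loss of L dB is a gain of −L dB): F_i = 10^(NF_i/10), G_i = 10^(G_i,dB/10)
  Stage 1: F_1 = 10^(1.08/10) = 1.282, G_1 = 10^(14.1/10) = 25.70
  Stage 2: F_2 = 10^(9.15/10) = 8.222, G_2 = 10^(−7.82/10) = 0.1652
  Stage 3: F_3 = 10^(7.89/10) = 6.152, G_3 = 10^(−7.89/10) = 0.1626
Friis cascade:
  F = 1.282 + (8.222 − 1)/25.70 + (6.152 − 1)/4.246 = 2.777
NF = 10 log₁₀(2.777) = 4.44 dB

4.44 dB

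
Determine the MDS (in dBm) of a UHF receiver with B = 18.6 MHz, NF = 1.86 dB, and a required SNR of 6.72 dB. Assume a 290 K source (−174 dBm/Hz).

Sensitivity = −174 + 10 log₁₀(B) + NF + SNR_min
= −174 + 72.7 + 1.86 + 6.72
= −92.72 dBm → −92.7 dBm

−92.7 dBm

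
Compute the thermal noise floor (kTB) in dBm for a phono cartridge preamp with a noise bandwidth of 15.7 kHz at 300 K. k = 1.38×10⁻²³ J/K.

P_n = kTB = 1.38×10⁻²³ × 300 × 1.57×10⁴ = 6.50×10⁻¹⁷ W
In dBm: 10 log₁₀(6.50×10⁻¹⁷ / 10⁻³) = −131.9 dBm

−131.9 dBm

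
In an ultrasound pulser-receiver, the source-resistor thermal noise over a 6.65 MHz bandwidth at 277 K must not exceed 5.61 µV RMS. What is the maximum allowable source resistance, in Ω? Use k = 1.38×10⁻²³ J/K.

Johnson–Nyquist: V_n = √(4kTRB) ⇒ R = V_n² / (4kTB)
4kTB = 4 × 1.38×10⁻²³ × 277 × 6.65×10⁶ = 1.02×10⁻¹³
R = (5.61×10⁻⁶)² / 1.02×10⁻¹³ = 3.10×10² Ω = 310 Ω

310 Ω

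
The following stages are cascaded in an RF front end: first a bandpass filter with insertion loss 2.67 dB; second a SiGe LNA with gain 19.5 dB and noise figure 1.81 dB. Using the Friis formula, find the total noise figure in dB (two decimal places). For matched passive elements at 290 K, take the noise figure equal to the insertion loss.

4.48 dB

Convert to linear (a loss of L dB is a gain of −L dB): F_i = 10^(NF_i/10), G_i = 10^(G_i,dB/10)
  Stage 1: F_1 = 10^(2.67/10) = 1.849, G_1 = 10^(−2.67/10) = 0.5408
  Stage 2: F_2 = 10^(1.81/10) = 1.517, G_2 = 10^(19.5/10) = 89.13
Friis cascade:
  F = 1.849 + (1.517 − 1)/0.5408 = 2.805
NF = 10 log₁₀(2.805) = 4.48 dB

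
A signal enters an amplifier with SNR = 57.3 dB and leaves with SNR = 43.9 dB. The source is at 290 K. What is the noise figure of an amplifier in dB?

13.4 dB

NF (dB) = SNR_in(dB) − SNR_out(dB) when the source is at T₀
NF = 57.3 − 43.9 = 13.4 dB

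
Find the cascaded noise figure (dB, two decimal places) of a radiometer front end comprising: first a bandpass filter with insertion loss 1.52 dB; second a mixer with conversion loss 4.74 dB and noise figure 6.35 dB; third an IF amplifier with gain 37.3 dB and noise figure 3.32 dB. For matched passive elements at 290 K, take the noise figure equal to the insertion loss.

10.40 dB

Convert to linear (a loss of L dB is a gain of −L dB): F_i = 10^(NF_i/10), G_i = 10^(G_i,dB/10)
  Stage 1: F_1 = 10^(1.52/10) = 1.419, G_1 = 10^(−1.52/10) = 0.7047
  Stage 2: F_2 = 10^(6.35/10) = 4.315, G_2 = 10^(−4.74/10) = 0.3357
  Stage 3: F_3 = 10^(3.32/10) = 2.148, G_3 = 10^(37.3/10) = 5370
Friis cascade:
  F = 1.419 + (4.315 − 1)/0.7047 + (2.148 − 1)/0.2366 = 10.98
NF = 10 log₁₀(10.98) = 10.40 dB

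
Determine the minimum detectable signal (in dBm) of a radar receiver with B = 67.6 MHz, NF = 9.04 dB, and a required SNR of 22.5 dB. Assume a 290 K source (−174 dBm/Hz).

Sensitivity = −174 + 10 log₁₀(B) + NF + SNR_min
= −174 + 78.3 + 9.04 + 22.5
= −64.16 dBm → −64.2 dBm

−64.2 dBm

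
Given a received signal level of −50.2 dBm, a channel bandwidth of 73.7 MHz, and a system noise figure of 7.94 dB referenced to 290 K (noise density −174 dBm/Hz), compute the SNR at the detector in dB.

37.2 dB

Noise floor: N = −174 + 10 log₁₀(B) + NF
10 log₁₀(7.37×10⁷) = 78.67 dB
N = −174 + 78.67 + 7.94 = −87.39 dBm
SNR = P_sig − N = −50.2 − (−87.39) = 37.19 dB → 37.2 dB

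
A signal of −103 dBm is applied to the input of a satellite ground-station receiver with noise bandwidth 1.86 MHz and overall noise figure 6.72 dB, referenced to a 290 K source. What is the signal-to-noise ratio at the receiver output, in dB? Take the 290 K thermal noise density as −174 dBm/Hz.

1.6 dB

Noise floor: N = −174 + 10 log₁₀(B) + NF
10 log₁₀(1.86×10⁶) = 62.7 dB
N = −174 + 62.7 + 6.72 = −104.58 dBm
SNR = P_sig − N = −103 − (−104.58) = 1.58 dB → 1.6 dB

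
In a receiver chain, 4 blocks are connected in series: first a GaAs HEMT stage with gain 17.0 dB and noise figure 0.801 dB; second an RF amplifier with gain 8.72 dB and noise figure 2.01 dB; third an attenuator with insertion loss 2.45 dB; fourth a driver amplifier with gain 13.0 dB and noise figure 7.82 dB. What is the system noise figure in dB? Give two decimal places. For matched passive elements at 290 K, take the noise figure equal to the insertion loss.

Convert to linear (a loss of L dB is a gain of −L dB): F_i = 10^(NF_i/10), G_i = 10^(G_i,dB/10)
  Stage 1: F_1 = 10^(0.801/10) = 1.203, G_1 = 10^(17.0/10) = 50.12
  Stage 2: F_2 = 10^(2.01/10) = 1.589, G_2 = 10^(8.72/10) = 7.447
  Stage 3: F_3 = 10^(2.45/10) = 1.758, G_3 = 10^(−2.45/10) = 0.5689
  Stage 4: F_4 = 10^(7.82/10) = 6.053, G_4 = 10^(13.0/10) = 19.95
Friis cascade:
  F = 1.203 + (1.589 − 1)/50.12 + (1.758 − 1)/373.3 + (6.053 − 1)/212.3 = 1.240
NF = 10 log₁₀(1.240) = 0.93 dB

0.93 dB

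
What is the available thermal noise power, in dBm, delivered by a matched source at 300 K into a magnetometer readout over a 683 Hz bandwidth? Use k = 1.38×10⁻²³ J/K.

P_n = kTB = 1.38×10⁻²³ × 300 × 6.83×10² = 2.83×10⁻¹⁸ W
In dBm: 10 log₁₀(2.83×10⁻¹⁸ / 10⁻³) = −145.5 dBm

−145.5 dBm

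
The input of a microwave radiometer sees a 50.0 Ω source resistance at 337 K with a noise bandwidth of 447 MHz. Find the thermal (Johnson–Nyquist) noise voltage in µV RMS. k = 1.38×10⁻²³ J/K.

V_n = √(4kTRB)
4kTRB = 4 × 1.38×10⁻²³ × 337 × 5.00×10¹ × 4.47×10⁸ = 4.16×10⁻¹⁰ V²
V_n = √(4.16×10⁻¹⁰) = 2.04×10⁻⁵ V = 20.4 µV

20.4 µV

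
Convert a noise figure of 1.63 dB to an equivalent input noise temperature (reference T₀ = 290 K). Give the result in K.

F = 10^(1.63/10) = 1.45546
T_e = (F − 1)·T₀ = (1.45546 − 1) × 290 = 132 K

132 K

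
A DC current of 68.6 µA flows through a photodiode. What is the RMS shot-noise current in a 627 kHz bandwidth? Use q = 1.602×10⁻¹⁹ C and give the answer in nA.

3.71 nA

I_n = √(2qI·B)
2qI·B = 2 × 1.602×10⁻¹⁹ × 6.86×10⁻⁵ × 6.27×10⁵ = 1.38×10⁻¹⁷ A²
I_n = √(1.38×10⁻¹⁷) = 3.71×10⁻⁹ A = 3.71 nA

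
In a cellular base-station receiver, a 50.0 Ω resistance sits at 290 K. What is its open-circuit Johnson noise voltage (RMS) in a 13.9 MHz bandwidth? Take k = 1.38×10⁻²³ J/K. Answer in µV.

V_n = √(4kTRB)
4kTRB = 4 × 1.38×10⁻²³ × 290 × 5.00×10¹ × 1.39×10⁷ = 1.11×10⁻¹¹ V²
V_n = √(1.11×10⁻¹¹) = 3.34×10⁻⁶ V = 3.34 µV

3.34 µV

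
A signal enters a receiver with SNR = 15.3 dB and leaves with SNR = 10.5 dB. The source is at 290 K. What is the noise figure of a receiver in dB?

4.8 dB

NF (dB) = SNR_in(dB) − SNR_out(dB) when the source is at T₀
NF = 15.3 − 10.5 = 4.8 dB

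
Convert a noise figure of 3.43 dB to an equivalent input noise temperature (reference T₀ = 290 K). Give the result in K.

F = 10^(3.43/10) = 2.20293
T_e = (F − 1)·T₀ = (2.20293 − 1) × 290 = 349 K

349 K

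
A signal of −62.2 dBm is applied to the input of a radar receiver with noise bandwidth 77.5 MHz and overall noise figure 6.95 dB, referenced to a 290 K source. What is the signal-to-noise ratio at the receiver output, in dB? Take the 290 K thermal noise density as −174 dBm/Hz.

Noise floor: N = −174 + 10 log₁₀(B) + NF
10 log₁₀(7.75×10⁷) = 78.89 dB
N = −174 + 78.89 + 6.95 = −88.16 dBm
SNR = P_sig − N = −62.2 − (−88.16) = 25.96 dB → 26.0 dB

26.0 dB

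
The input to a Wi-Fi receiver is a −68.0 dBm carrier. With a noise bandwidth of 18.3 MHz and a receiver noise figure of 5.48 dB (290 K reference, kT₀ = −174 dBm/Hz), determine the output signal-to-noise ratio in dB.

27.9 dB

Noise floor: N = −174 + 10 log₁₀(B) + NF
10 log₁₀(1.83×10⁷) = 72.62 dB
N = −174 + 72.62 + 5.48 = −95.90 dBm
SNR = P_sig − N = −68.0 − (−95.90) = 27.90 dB → 27.9 dB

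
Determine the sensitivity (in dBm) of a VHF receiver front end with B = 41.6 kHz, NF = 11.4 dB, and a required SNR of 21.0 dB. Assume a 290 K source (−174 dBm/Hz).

Sensitivity = −174 + 10 log₁₀(B) + NF + SNR_min
= −174 + 46.19 + 11.4 + 21.0
= −95.41 dBm → −95.4 dBm

−95.4 dBm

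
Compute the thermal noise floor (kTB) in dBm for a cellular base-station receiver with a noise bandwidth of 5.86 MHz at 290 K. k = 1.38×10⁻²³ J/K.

−106.3 dBm

P_n = kTB = 1.38×10⁻²³ × 290 × 5.86×10⁶ = 2.35×10⁻¹⁴ W
In dBm: 10 log₁₀(2.35×10⁻¹⁴ / 10⁻³) = −106.3 dBm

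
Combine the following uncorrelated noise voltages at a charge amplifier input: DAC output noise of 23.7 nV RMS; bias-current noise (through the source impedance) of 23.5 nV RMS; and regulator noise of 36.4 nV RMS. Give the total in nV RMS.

Uncorrelated sources add in power (mean-square): V_tot = √(ΣV_i²)
V_tot = √[(2.37×10⁻⁸)² + (2.35×10⁻⁸)² + (3.64×10⁻⁸)²] = 4.94×10⁻⁸ V = 49.4 nV

49.4 nV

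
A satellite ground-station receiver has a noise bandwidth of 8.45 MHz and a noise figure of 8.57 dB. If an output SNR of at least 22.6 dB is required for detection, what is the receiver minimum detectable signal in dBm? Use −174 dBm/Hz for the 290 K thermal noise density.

Sensitivity = −174 + 10 log₁₀(B) + NF + SNR_min
= −174 + 69.27 + 8.57 + 22.6
= −73.56 dBm → −73.6 dBm

−73.6 dBm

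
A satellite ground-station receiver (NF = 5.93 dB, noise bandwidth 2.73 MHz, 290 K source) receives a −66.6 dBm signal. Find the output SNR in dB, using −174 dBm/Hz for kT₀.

Noise floor: N = −174 + 10 log₁₀(B) + NF
10 log₁₀(2.73×10⁶) = 64.36 dB
N = −174 + 64.36 + 5.93 = −103.71 dBm
SNR = P_sig − N = −66.6 − (−103.71) = 37.11 dB → 37.1 dB

37.1 dB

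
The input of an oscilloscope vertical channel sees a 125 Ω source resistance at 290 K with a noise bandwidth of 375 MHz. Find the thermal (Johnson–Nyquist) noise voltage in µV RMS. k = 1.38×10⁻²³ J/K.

27.4 µV

V_n = √(4kTRB)
4kTRB = 4 × 1.38×10⁻²³ × 290 × 1.25×10² × 3.75×10⁸ = 7.50×10⁻¹⁰ V²
V_n = √(7.50×10⁻¹⁰) = 2.74×10⁻⁵ V = 27.4 µV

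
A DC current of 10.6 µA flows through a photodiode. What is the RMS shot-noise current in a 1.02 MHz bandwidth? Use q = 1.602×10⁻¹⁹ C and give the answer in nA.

1.86 nA

I_n = √(2qI·B)
2qI·B = 2 × 1.602×10⁻¹⁹ × 1.06×10⁻⁵ × 1.02×10⁶ = 3.46×10⁻¹⁸ A²
I_n = √(3.46×10⁻¹⁸) = 1.86×10⁻⁹ A = 1.86 nA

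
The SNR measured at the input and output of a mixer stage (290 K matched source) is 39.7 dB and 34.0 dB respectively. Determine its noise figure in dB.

5.7 dB

NF (dB) = SNR_in(dB) − SNR_out(dB) when the source is at T₀
NF = 39.7 − 34.0 = 5.7 dB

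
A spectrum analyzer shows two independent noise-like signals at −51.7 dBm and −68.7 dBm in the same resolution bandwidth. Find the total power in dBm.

−51.6 dBm

Convert to linear, add, convert back:
P₁ = 6.76×10⁻⁹ W, P₂ = 1.35×10⁻¹⁰ W
P_tot = 6.90×10⁻⁹ W → 10 log₁₀(P_tot / 10⁻³) = −51.6 dBm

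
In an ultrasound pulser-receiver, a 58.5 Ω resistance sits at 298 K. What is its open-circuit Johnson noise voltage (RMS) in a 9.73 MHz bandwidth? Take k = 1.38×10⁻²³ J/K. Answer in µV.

3.06 µV

V_n = √(4kTRB)
4kTRB = 4 × 1.38×10⁻²³ × 298 × 5.85×10¹ × 9.73×10⁶ = 9.36×10⁻¹² V²
V_n = √(9.36×10⁻¹²) = 3.06×10⁻⁶ V = 3.06 µV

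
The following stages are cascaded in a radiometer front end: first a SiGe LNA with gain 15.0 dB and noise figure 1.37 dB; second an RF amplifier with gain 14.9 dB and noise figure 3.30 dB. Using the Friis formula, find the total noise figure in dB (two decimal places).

Convert to linear (a loss of L dB is a gain of −L dB): F_i = 10^(NF_i/10), G_i = 10^(G_i,dB/10)
  Stage 1: F_1 = 10^(1.37/10) = 1.371, G_1 = 10^(15.0/10) = 31.62
  Stage 2: F_2 = 10^(3.30/10) = 2.138, G_2 = 10^(14.9/10) = 30.90
Friis cascade:
  F = 1.371 + (2.138 − 1)/31.62 = 1.407
NF = 10 log₁₀(1.407) = 1.48 dB

1.48 dB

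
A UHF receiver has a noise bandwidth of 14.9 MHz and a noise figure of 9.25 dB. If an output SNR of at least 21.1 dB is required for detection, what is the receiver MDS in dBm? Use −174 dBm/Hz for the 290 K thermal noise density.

−71.9 dBm

Sensitivity = −174 + 10 log₁₀(B) + NF + SNR_min
= −174 + 71.73 + 9.25 + 21.1
= −71.92 dBm → −71.9 dBm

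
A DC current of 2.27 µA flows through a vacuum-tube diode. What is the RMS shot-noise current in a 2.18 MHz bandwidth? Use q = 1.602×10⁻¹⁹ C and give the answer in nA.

I_n = √(2qI·B)
2qI·B = 2 × 1.602×10⁻¹⁹ × 2.27×10⁻⁶ × 2.18×10⁶ = 1.59×10⁻¹⁸ A²
I_n = √(1.59×10⁻¹⁸) = 1.26×10⁻⁹ A = 1.26 nA

1.26 nA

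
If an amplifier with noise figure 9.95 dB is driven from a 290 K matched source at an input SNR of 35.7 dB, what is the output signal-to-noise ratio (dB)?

25.75 dB

By definition F = SNR_in/SNR_out, so in dB: SNR_out = SNR_in − NF
SNR_out = 35.7 − 9.95 = 25.75 dB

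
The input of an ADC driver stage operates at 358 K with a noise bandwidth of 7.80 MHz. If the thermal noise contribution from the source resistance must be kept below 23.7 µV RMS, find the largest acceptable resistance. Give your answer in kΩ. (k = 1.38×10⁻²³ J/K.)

3.64 kΩ

Johnson–Nyquist: V_n = √(4kTRB) ⇒ R = V_n² / (4kTB)
4kTB = 4 × 1.38×10⁻²³ × 358 × 7.80×10⁶ = 1.54×10⁻¹³
R = (2.37×10⁻⁵)² / 1.54×10⁻¹³ = 3.64×10³ Ω = 3.64 kΩ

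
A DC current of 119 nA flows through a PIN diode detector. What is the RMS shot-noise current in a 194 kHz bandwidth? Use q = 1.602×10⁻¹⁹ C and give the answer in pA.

86.0 pA

I_n = √(2qI·B)
2qI·B = 2 × 1.602×10⁻¹⁹ × 1.19×10⁻⁷ × 1.94×10⁵ = 7.40×10⁻²¹ A²
I_n = √(7.40×10⁻²¹) = 8.60×10⁻¹¹ A = 86.0 pA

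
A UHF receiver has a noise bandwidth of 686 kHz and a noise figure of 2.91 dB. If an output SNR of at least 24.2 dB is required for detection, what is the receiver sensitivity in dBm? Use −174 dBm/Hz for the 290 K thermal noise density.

Sensitivity = −174 + 10 log₁₀(B) + NF + SNR_min
= −174 + 58.36 + 2.91 + 24.2
= −88.53 dBm → −88.5 dBm

−88.5 dBm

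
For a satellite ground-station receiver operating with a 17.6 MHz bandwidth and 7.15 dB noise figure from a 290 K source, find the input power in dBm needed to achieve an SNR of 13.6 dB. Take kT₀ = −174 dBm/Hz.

Sensitivity = −174 + 10 log₁₀(B) + NF + SNR_min
= −174 + 72.46 + 7.15 + 13.6
= −80.79 dBm → −80.8 dBm

−80.8 dBm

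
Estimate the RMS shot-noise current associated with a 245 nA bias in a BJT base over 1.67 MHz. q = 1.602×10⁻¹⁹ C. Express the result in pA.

362 pA

I_n = √(2qI·B)
2qI·B = 2 × 1.602×10⁻¹⁹ × 2.45×10⁻⁷ × 1.67×10⁶ = 1.31×10⁻¹⁹ A²
I_n = √(1.31×10⁻¹⁹) = 3.62×10⁻¹⁰ A = 362 pA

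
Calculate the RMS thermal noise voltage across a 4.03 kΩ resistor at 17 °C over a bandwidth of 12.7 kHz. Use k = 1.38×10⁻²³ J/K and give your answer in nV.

T = 17 °C + 273.15 = 290.15 K
V_n = √(4kTRB)
4kTRB = 4 × 1.38×10⁻²³ × 290.15 × 4.03×10³ × 1.27×10⁴ = 8.20×10⁻¹³ V²
V_n = √(8.20×10⁻¹³) = 9.05×10⁻⁷ V = 905 nV

905 nV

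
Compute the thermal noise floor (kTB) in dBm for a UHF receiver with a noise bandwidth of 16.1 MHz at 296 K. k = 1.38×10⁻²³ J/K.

P_n = kTB = 1.38×10⁻²³ × 296 × 1.61×10⁷ = 6.58×10⁻¹⁴ W
In dBm: 10 log₁₀(6.58×10⁻¹⁴ / 10⁻³) = −101.8 dBm

−101.8 dBm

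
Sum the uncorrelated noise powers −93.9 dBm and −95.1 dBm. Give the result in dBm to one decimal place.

−91.4 dBm

Convert to linear, add, convert back:
P₁ = 4.07×10⁻¹³ W, P₂ = 3.09×10⁻¹³ W
P_tot = 7.16×10⁻¹³ W → 10 log₁₀(P_tot / 10⁻³) = −91.4 dBm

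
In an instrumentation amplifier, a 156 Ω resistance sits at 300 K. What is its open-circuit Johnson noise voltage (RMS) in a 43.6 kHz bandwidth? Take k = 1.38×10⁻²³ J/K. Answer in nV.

336 nV

V_n = √(4kTRB)
4kTRB = 4 × 1.38×10⁻²³ × 300 × 1.56×10² × 4.36×10⁴ = 1.13×10⁻¹³ V²
V_n = √(1.13×10⁻¹³) = 3.36×10⁻⁷ V = 336 nV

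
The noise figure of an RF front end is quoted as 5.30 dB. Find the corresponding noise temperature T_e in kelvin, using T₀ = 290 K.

F = 10^(5.30/10) = 3.38844
T_e = (F − 1)·T₀ = (3.38844 − 1) × 290 = 693 K

693 K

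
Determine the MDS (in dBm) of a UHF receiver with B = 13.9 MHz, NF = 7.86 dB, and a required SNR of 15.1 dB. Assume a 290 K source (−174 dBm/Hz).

−79.6 dBm

Sensitivity = −174 + 10 log₁₀(B) + NF + SNR_min
= −174 + 71.43 + 7.86 + 15.1
= −79.61 dBm → −79.6 dBm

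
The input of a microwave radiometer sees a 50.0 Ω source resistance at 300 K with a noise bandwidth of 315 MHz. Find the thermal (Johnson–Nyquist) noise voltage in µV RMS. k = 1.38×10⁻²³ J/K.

16.1 µV

V_n = √(4kTRB)
4kTRB = 4 × 1.38×10⁻²³ × 300 × 5.00×10¹ × 3.15×10⁸ = 2.61×10⁻¹⁰ V²
V_n = √(2.61×10⁻¹⁰) = 1.61×10⁻⁵ V = 16.1 µV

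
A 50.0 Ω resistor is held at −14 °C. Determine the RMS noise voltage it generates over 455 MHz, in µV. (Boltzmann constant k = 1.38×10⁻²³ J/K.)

18.0 µV

T = −14 °C + 273.15 = 259.15 K
V_n = √(4kTRB)
4kTRB = 4 × 1.38×10⁻²³ × 259.15 × 5.00×10¹ × 4.55×10⁸ = 3.25×10⁻¹⁰ V²
V_n = √(3.25×10⁻¹⁰) = 1.80×10⁻⁵ V = 18.0 µV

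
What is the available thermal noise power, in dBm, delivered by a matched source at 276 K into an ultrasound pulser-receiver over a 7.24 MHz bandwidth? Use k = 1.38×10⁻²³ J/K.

P_n = kTB = 1.38×10⁻²³ × 276 × 7.24×10⁶ = 2.76×10⁻¹⁴ W
In dBm: 10 log₁₀(2.76×10⁻¹⁴ / 10⁻³) = −105.6 dBm

−105.6 dBm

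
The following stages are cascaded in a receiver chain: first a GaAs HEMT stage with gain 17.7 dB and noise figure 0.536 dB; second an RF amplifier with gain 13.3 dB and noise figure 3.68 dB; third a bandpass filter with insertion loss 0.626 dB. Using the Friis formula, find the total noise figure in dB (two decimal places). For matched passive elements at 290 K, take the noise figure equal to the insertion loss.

0.62 dB

Convert to linear (a loss of L dB is a gain of −L dB): F_i = 10^(NF_i/10), G_i = 10^(G_i,dB/10)
  Stage 1: F_1 = 10^(0.536/10) = 1.131, G_1 = 10^(17.7/10) = 58.88
  Stage 2: F_2 = 10^(3.68/10) = 2.333, G_2 = 10^(13.3/10) = 21.38
  Stage 3: F_3 = 10^(0.626/10) = 1.155, G_3 = 10^(−0.626/10) = 0.8658
Friis cascade:
  F = 1.131 + (2.333 − 1)/58.88 + (1.155 − 1)/1259 = 1.154
NF = 10 log₁₀(1.154) = 0.62 dB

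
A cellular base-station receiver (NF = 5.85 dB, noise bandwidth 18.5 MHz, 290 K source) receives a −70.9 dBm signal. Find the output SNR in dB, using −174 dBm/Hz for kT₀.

Noise floor: N = −174 + 10 log₁₀(B) + NF
10 log₁₀(1.85×10⁷) = 72.67 dB
N = −174 + 72.67 + 5.85 = −95.48 dBm
SNR = P_sig − N = −70.9 − (−95.48) = 24.58 dB → 24.6 dB

24.6 dB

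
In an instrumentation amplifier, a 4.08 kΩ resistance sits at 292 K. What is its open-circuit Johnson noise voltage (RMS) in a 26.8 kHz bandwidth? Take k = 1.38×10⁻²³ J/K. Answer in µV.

V_n = √(4kTRB)
4kTRB = 4 × 1.38×10⁻²³ × 292 × 4.08×10³ × 2.68×10⁴ = 1.76×10⁻¹² V²
V_n = √(1.76×10⁻¹²) = 1.33×10⁻⁶ V = 1.33 µV

1.33 µV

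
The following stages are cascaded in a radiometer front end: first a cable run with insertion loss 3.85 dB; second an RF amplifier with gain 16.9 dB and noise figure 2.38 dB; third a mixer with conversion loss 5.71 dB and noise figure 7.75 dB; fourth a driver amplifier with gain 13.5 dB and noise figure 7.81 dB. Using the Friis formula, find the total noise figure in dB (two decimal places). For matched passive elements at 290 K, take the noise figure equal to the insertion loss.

Convert to linear (a loss of L dB is a gain of −L dB): F_i = 10^(NF_i/10), G_i = 10^(G_i,dB/10)
  Stage 1: F_1 = 10^(3.85/10) = 2.427, G_1 = 10^(−3.85/10) = 0.4121
  Stage 2: F_2 = 10^(2.38/10) = 1.730, G_2 = 10^(16.9/10) = 48.98
  Stage 3: F_3 = 10^(7.75/10) = 5.957, G_3 = 10^(−5.71/10) = 0.2685
  Stage 4: F_4 = 10^(7.81/10) = 6.039, G_4 = 10^(13.5/10) = 22.39
Friis cascade:
  F = 2.427 + (1.730 − 1)/0.4121 + (5.957 − 1)/20.18 + (6.039 − 1)/5.420 = 5.373
NF = 10 log₁₀(5.373) = 7.30 dB

7.30 dB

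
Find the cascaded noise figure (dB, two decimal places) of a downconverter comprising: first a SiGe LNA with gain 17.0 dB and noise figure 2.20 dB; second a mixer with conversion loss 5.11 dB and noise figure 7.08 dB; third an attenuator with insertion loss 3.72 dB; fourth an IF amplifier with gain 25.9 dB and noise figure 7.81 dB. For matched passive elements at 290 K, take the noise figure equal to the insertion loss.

Convert to linear (a loss of L dB is a gain of −L dB): F_i = 10^(NF_i/10), G_i = 10^(G_i,dB/10)
  Stage 1: F_1 = 10^(2.20/10) = 1.660, G_1 = 10^(17.0/10) = 50.12
  Stage 2: F_2 = 10^(7.08/10) = 5.105, G_2 = 10^(−5.11/10) = 0.3083
  Stage 3: F_3 = 10^(3.72/10) = 2.355, G_3 = 10^(−3.72/10) = 0.4246
  Stage 4: F_4 = 10^(7.81/10) = 6.039, G_4 = 10^(25.9/10) = 389.0
Friis cascade:
  F = 1.660 + (5.105 − 1)/50.12 + (2.355 − 1)/15.45 + (6.039 − 1)/6.561 = 2.597
NF = 10 log₁₀(2.597) = 4.15 dB

4.15 dB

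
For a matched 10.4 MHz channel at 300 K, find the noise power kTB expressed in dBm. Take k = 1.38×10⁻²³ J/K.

P_n = kTB = 1.38×10⁻²³ × 300 × 1.04×10⁷ = 4.31×10⁻¹⁴ W
In dBm: 10 log₁₀(4.31×10⁻¹⁴ / 10⁻³) = −103.7 dBm

−103.7 dBm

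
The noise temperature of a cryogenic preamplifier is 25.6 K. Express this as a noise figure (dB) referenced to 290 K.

0.367 dB

F = 1 + T_e/T₀ = 1 + 25.6/290 = 1.08828
NF = 10 log₁₀(1.08828) = 0.367 dB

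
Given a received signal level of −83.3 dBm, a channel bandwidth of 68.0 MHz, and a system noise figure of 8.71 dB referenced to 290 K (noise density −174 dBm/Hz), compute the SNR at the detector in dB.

Noise floor: N = −174 + 10 log₁₀(B) + NF
10 log₁₀(6.80×10⁷) = 78.33 dB
N = −174 + 78.33 + 8.71 = −86.96 dBm
SNR = P_sig − N = −83.3 − (−86.96) = 3.66 dB → 3.7 dB

3.7 dB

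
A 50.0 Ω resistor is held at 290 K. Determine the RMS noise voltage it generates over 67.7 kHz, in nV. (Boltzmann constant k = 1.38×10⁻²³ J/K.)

V_n = √(4kTRB)
4kTRB = 4 × 1.38×10⁻²³ × 290 × 5.00×10¹ × 6.77×10⁴ = 5.42×10⁻¹⁴ V²
V_n = √(5.42×10⁻¹⁴) = 2.33×10⁻⁷ V = 233 nV

233 nV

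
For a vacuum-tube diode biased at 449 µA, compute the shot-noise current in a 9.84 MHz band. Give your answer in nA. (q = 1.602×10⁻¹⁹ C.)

37.6 nA

I_n = √(2qI·B)
2qI·B = 2 × 1.602×10⁻¹⁹ × 4.49×10⁻⁴ × 9.84×10⁶ = 1.42×10⁻¹⁵ A²
I_n = √(1.42×10⁻¹⁵) = 3.76×10⁻⁸ A = 37.6 nA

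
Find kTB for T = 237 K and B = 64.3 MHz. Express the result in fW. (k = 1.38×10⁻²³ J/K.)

210 fW

P_n = kTB = 1.38×10⁻²³ × 237 × 6.43×10⁷ = 2.10×10⁻¹³ W = 210 fW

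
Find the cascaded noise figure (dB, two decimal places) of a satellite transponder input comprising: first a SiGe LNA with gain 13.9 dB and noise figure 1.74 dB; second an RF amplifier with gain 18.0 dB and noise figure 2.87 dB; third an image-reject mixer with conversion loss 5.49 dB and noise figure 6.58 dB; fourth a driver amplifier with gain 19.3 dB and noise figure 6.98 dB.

Convert to linear (a loss of L dB is a gain of −L dB): F_i = 10^(NF_i/10), G_i = 10^(G_i,dB/10)
  Stage 1: F_1 = 10^(1.74/10) = 1.493, G_1 = 10^(13.9/10) = 24.55
  Stage 2: F_2 = 10^(2.87/10) = 1.936, G_2 = 10^(18.0/10) = 63.10
  Stage 3: F_3 = 10^(6.58/10) = 4.550, G_3 = 10^(−5.49/10) = 0.2825
  Stage 4: F_4 = 10^(6.98/10) = 4.989, G_4 = 10^(19.3/10) = 85.11
Friis cascade:
  F = 1.493 + (1.936 − 1)/24.55 + (4.550 − 1)/1549 + (4.989 − 1)/437.5 = 1.542
NF = 10 log₁₀(1.542) = 1.88 dB

1.88 dB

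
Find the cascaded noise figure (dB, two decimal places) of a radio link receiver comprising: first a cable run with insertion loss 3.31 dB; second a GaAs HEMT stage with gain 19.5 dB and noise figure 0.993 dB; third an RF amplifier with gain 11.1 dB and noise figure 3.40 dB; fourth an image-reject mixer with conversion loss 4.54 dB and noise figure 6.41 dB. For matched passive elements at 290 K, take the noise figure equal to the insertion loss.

4.36 dB

Convert to linear (a loss of L dB is a gain of −L dB): F_i = 10^(NF_i/10), G_i = 10^(G_i,dB/10)
  Stage 1: F_1 = 10^(3.31/10) = 2.143, G_1 = 10^(−3.31/10) = 0.4667
  Stage 2: F_2 = 10^(0.993/10) = 1.257, G_2 = 10^(19.5/10) = 89.13
  Stage 3: F_3 = 10^(3.40/10) = 2.188, G_3 = 10^(11.1/10) = 12.88
  Stage 4: F_4 = 10^(6.41/10) = 4.375, G_4 = 10^(−4.54/10) = 0.3516
Friis cascade:
  F = 2.143 + (1.257 − 1)/0.4667 + (2.188 − 1)/41.59 + (4.375 − 1)/535.8 = 2.728
NF = 10 log₁₀(2.728) = 4.36 dB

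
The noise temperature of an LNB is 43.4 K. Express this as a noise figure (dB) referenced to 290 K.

0.606 dB

F = 1 + T_e/T₀ = 1 + 43.4/290 = 1.14966
NF = 10 log₁₀(1.14966) = 0.606 dB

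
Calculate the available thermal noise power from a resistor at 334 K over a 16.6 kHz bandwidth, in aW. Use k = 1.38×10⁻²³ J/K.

P_n = kTB = 1.38×10⁻²³ × 334 × 1.66×10⁴ = 7.65×10⁻¹⁷ W = 76.5 aW

76.5 aW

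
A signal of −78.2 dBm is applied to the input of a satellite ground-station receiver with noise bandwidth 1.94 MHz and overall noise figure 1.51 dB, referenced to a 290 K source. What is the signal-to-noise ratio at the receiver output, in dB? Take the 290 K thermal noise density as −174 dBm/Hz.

31.4 dB

Noise floor: N = −174 + 10 log₁₀(B) + NF
10 log₁₀(1.94×10⁶) = 62.88 dB
N = −174 + 62.88 + 1.51 = −109.61 dBm
SNR = P_sig − N = −78.2 − (−109.61) = 31.41 dB → 31.4 dB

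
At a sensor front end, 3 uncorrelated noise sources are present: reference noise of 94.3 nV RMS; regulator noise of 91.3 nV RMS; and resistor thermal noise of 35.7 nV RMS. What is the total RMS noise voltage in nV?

136 nV

Uncorrelated sources add in power (mean-square): V_tot = √(ΣV_i²)
V_tot = √[(9.43×10⁻⁸)² + (9.13×10⁻⁸)² + (3.57×10⁻⁸)²] = 1.36×10⁻⁷ V = 136 nV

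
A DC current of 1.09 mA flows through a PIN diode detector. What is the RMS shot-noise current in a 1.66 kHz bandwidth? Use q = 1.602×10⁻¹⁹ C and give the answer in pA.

761 pA

I_n = √(2qI·B)
2qI·B = 2 × 1.602×10⁻¹⁹ × 1.09×10⁻³ × 1.66×10³ = 5.80×10⁻¹⁹ A²
I_n = √(5.80×10⁻¹⁹) = 7.61×10⁻¹⁰ A = 761 pA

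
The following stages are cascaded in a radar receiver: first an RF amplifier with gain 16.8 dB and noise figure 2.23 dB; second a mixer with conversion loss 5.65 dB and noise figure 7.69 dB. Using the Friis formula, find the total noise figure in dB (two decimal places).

2.49 dB

Convert to linear (a loss of L dB is a gain of −L dB): F_i = 10^(NF_i/10), G_i = 10^(G_i,dB/10)
  Stage 1: F_1 = 10^(2.23/10) = 1.671, G_1 = 10^(16.8/10) = 47.86
  Stage 2: F_2 = 10^(7.69/10) = 5.875, G_2 = 10^(−5.65/10) = 0.2723
Friis cascade:
  F = 1.671 + (5.875 − 1)/47.86 = 1.773
NF = 10 log₁₀(1.773) = 2.49 dB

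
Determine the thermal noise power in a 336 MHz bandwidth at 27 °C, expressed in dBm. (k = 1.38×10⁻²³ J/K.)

T = 27 °C + 273.15 = 300.15 K
P_n = kTB = 1.38×10⁻²³ × 300.15 × 3.36×10⁸ = 1.39×10⁻¹² W
In dBm: 10 log₁₀(1.39×10⁻¹² / 10⁻³) = −88.6 dBm

−88.6 dBm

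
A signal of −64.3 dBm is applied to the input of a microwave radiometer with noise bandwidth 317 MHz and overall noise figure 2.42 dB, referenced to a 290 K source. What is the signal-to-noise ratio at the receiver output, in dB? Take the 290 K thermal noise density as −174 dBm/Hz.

22.3 dB

Noise floor: N = −174 + 10 log₁₀(B) + NF
10 log₁₀(3.17×10⁸) = 85.01 dB
N = −174 + 85.01 + 2.42 = −86.57 dBm
SNR = P_sig − N = −64.3 − (−86.57) = 22.27 dB → 22.3 dB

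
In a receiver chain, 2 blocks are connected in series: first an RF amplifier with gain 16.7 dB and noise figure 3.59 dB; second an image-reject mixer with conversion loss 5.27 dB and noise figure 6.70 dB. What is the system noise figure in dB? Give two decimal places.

3.74 dB

Convert to linear (a loss of L dB is a gain of −L dB): F_i = 10^(NF_i/10), G_i = 10^(G_i,dB/10)
  Stage 1: F_1 = 10^(3.59/10) = 2.286, G_1 = 10^(16.7/10) = 46.77
  Stage 2: F_2 = 10^(6.70/10) = 4.677, G_2 = 10^(−5.27/10) = 0.2972
Friis cascade:
  F = 2.286 + (4.677 − 1)/46.77 = 2.364
NF = 10 log₁₀(2.364) = 3.74 dB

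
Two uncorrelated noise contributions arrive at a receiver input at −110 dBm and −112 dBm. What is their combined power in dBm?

Convert to linear, add, convert back:
P₁ = 1.00×10⁻¹⁴ W, P₂ = 6.31×10⁻¹⁵ W
P_tot = 1.63×10⁻¹⁴ W → 10 log₁₀(P_tot / 10⁻³) = −107.9 dBm

−107.9 dBm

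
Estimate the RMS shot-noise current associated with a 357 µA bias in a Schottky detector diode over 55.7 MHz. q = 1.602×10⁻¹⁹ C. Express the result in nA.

I_n = √(2qI·B)
2qI·B = 2 × 1.602×10⁻¹⁹ × 3.57×10⁻⁴ × 5.57×10⁷ = 6.37×10⁻¹⁵ A²
I_n = √(6.37×10⁻¹⁵) = 7.98×10⁻⁸ A = 79.8 nA

79.8 nA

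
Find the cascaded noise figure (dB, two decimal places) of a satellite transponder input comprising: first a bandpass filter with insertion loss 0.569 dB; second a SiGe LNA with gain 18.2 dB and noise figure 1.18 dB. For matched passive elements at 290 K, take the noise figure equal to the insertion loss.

1.75 dB

Convert to linear (a loss of L dB is a gain of −L dB): F_i = 10^(NF_i/10), G_i = 10^(G_i,dB/10)
  Stage 1: F_1 = 10^(0.569/10) = 1.140, G_1 = 10^(−0.569/10) = 0.8772
  Stage 2: F_2 = 10^(1.18/10) = 1.312, G_2 = 10^(18.2/10) = 66.07
Friis cascade:
  F = 1.140 + (1.312 − 1)/0.8772 = 1.496
NF = 10 log₁₀(1.496) = 1.75 dB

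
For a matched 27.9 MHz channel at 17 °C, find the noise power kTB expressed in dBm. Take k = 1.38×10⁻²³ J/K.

−99.5 dBm

T = 17 °C + 273.15 = 290.15 K
P_n = kTB = 1.38×10⁻²³ × 290.15 × 2.79×10⁷ = 1.12×10⁻¹³ W
In dBm: 10 log₁₀(1.12×10⁻¹³ / 10⁻³) = −99.5 dBm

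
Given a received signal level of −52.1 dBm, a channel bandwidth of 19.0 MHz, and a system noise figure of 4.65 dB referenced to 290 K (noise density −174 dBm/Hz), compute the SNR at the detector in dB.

Noise floor: N = −174 + 10 log₁₀(B) + NF
10 log₁₀(1.90×10⁷) = 72.79 dB
N = −174 + 72.79 + 4.65 = −96.56 dBm
SNR = P_sig − N = −52.1 − (−96.56) = 44.46 dB → 44.5 dB

44.5 dB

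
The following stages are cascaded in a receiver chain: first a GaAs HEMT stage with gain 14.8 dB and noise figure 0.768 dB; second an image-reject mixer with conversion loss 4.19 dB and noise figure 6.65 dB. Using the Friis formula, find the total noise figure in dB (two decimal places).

Convert to linear (a loss of L dB is a gain of −L dB): F_i = 10^(NF_i/10), G_i = 10^(G_i,dB/10)
  Stage 1: F_1 = 10^(0.768/10) = 1.193, G_1 = 10^(14.8/10) = 30.20
  Stage 2: F_2 = 10^(6.65/10) = 4.624, G_2 = 10^(−4.19/10) = 0.3811
Friis cascade:
  F = 1.193 + (4.624 − 1)/30.20 = 1.313
NF = 10 log₁₀(1.313) = 1.18 dB

1.18 dB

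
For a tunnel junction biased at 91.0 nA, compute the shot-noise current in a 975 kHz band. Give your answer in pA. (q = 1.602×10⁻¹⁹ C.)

I_n = √(2qI·B)
2qI·B = 2 × 1.602×10⁻¹⁹ × 9.10×10⁻⁸ × 9.75×10⁵ = 2.84×10⁻²⁰ A²
I_n = √(2.84×10⁻²⁰) = 1.69×10⁻¹⁰ A = 169 pA

169 pA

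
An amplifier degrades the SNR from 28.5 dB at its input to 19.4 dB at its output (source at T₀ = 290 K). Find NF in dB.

NF (dB) = SNR_in(dB) − SNR_out(dB) when the source is at T₀
NF = 28.5 − 19.4 = 9.1 dB

9.1 dB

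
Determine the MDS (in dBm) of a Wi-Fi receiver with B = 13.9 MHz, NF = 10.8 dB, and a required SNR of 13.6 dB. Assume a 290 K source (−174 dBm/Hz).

−78.2 dBm

Sensitivity = −174 + 10 log₁₀(B) + NF + SNR_min
= −174 + 71.43 + 10.8 + 13.6
= −78.17 dBm → −78.2 dBm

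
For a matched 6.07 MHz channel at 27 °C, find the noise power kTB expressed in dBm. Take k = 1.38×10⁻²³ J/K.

T = 27 °C + 273.15 = 300.15 K
P_n = kTB = 1.38×10⁻²³ × 300.15 × 6.07×10⁶ = 2.51×10⁻¹⁴ W
In dBm: 10 log₁₀(2.51×10⁻¹⁴ / 10⁻³) = −106.0 dBm

−106.0 dBm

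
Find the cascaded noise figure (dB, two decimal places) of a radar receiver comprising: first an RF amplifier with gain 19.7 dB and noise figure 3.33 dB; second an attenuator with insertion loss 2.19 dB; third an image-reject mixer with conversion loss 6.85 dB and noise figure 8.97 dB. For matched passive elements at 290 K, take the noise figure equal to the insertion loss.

Convert to linear (a loss of L dB is a gain of −L dB): F_i = 10^(NF_i/10), G_i = 10^(G_i,dB/10)
  Stage 1: F_1 = 10^(3.33/10) = 2.153, G_1 = 10^(19.7/10) = 93.33
  Stage 2: F_2 = 10^(2.19/10) = 1.656, G_2 = 10^(−2.19/10) = 0.6039
  Stage 3: F_3 = 10^(8.97/10) = 7.889, G_3 = 10^(−6.85/10) = 0.2065
Friis cascade:
  F = 2.153 + (1.656 − 1)/93.33 + (7.889 − 1)/56.36 = 2.282
NF = 10 log₁₀(2.282) = 3.58 dB

3.58 dB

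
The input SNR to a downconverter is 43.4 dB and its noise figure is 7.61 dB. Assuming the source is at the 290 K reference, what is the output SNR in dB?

By definition F = SNR_in/SNR_out, so in dB: SNR_out = SNR_in − NF
SNR_out = 43.4 − 7.61 = 35.79 dB

35.79 dB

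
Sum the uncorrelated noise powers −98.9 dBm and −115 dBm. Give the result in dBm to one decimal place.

Convert to linear, add, convert back:
P₁ = 1.29×10⁻¹³ W, P₂ = 3.16×10⁻¹⁵ W
P_tot = 1.32×10⁻¹³ W → 10 log₁₀(P_tot / 10⁻³) = −98.8 dBm

−98.8 dBm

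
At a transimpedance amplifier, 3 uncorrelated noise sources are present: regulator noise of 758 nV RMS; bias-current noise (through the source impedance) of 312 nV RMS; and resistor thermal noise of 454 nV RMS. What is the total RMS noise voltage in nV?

937 nV

Uncorrelated sources add in power (mean-square): V_tot = √(ΣV_i²)
V_tot = √[(7.58×10⁻⁷)² + (3.12×10⁻⁷)² + (4.54×10⁻⁷)²] = 9.37×10⁻⁷ V = 937 nV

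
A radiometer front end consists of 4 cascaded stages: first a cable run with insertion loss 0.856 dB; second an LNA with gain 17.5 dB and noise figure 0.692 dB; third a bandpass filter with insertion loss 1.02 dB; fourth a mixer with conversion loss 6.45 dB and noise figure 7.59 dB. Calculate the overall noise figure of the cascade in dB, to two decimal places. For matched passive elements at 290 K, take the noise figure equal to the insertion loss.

1.94 dB

Convert to linear (a loss of L dB is a gain of −L dB): F_i = 10^(NF_i/10), G_i = 10^(G_i,dB/10)
  Stage 1: F_1 = 10^(0.856/10) = 1.218, G_1 = 10^(−0.856/10) = 0.8211
  Stage 2: F_2 = 10^(0.692/10) = 1.173, G_2 = 10^(17.5/10) = 56.23
  Stage 3: F_3 = 10^(1.02/10) = 1.265, G_3 = 10^(−1.02/10) = 0.7907
  Stage 4: F_4 = 10^(7.59/10) = 5.741, G_4 = 10^(−6.45/10) = 0.2265
Friis cascade:
  F = 1.218 + (1.173 − 1)/0.8211 + (1.265 − 1)/46.17 + (5.741 − 1)/36.51 = 1.564
NF = 10 log₁₀(1.564) = 1.94 dB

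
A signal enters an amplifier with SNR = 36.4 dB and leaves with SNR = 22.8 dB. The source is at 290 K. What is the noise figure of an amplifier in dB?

13.6 dB

NF (dB) = SNR_in(dB) − SNR_out(dB) when the source is at T₀
NF = 36.4 − 22.8 = 13.6 dB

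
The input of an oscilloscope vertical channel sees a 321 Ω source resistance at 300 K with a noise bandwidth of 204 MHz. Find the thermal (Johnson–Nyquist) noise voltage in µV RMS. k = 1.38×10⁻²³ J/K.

V_n = √(4kTRB)
4kTRB = 4 × 1.38×10⁻²³ × 300 × 3.21×10² × 2.04×10⁸ = 1.08×10⁻⁹ V²
V_n = √(1.08×10⁻⁹) = 3.29×10⁻⁵ V = 32.9 µV

32.9 µV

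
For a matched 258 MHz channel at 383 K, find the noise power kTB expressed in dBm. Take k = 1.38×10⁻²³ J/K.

P_n = kTB = 1.38×10⁻²³ × 383 × 2.58×10⁸ = 1.36×10⁻¹² W
In dBm: 10 log₁₀(1.36×10⁻¹² / 10⁻³) = −88.7 dBm

−88.7 dBm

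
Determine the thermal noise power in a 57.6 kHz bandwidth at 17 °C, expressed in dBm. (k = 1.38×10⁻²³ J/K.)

−126.4 dBm

T = 17 °C + 273.15 = 290.15 K
P_n = kTB = 1.38×10⁻²³ × 290.15 × 5.76×10⁴ = 2.31×10⁻¹⁶ W
In dBm: 10 log₁₀(2.31×10⁻¹⁶ / 10⁻³) = −126.4 dBm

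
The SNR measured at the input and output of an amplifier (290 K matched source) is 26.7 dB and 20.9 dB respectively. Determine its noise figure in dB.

NF (dB) = SNR_in(dB) − SNR_out(dB) when the source is at T₀
NF = 26.7 − 20.9 = 5.8 dB

5.8 dB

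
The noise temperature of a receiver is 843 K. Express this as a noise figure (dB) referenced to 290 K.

5.92 dB

F = 1 + T_e/T₀ = 1 + 843/290 = 3.9069
NF = 10 log₁₀(3.9069) = 5.92 dB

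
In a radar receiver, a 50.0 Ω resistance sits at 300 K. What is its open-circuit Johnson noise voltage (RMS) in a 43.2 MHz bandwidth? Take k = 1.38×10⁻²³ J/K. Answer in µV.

5.98 µV

V_n = √(4kTRB)
4kTRB = 4 × 1.38×10⁻²³ × 300 × 5.00×10¹ × 4.32×10⁷ = 3.58×10⁻¹¹ V²
V_n = √(3.58×10⁻¹¹) = 5.98×10⁻⁶ V = 5.98 µV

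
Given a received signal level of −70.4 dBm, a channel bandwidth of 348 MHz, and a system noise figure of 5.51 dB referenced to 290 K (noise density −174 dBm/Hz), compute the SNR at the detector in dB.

12.7 dB

Noise floor: N = −174 + 10 log₁₀(B) + NF
10 log₁₀(3.48×10⁸) = 85.42 dB
N = −174 + 85.42 + 5.51 = −83.07 dBm
SNR = P_sig − N = −70.4 − (−83.07) = 12.67 dB → 12.7 dB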